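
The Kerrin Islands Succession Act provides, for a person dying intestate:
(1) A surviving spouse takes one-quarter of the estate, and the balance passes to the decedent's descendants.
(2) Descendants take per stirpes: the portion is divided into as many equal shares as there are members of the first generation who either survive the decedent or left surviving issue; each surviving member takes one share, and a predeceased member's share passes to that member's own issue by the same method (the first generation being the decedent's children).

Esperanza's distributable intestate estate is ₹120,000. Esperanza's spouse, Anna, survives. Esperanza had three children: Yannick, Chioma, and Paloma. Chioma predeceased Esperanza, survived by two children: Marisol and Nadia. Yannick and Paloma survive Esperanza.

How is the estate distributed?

Anna: ₹30,000; Yannick: ₹30,000; Marisol: ₹15,000; Nadia: ₹15,000; Paloma: ₹30,000

Anna takes one-quarter of ₹120,000 = ₹30,000. The remaining ₹90,000 passes to the descendants.
The descendants' portion (₹90,000) is divided into 3 shares of ₹30,000: Yannick and Paloma each take ₹30,000; Chioma's ₹30,000 share passes to Chioma's issue.
Chioma's share (₹30,000) is divided into 2 shares of ₹15,000: Marisol and Nadia each take ₹15,000.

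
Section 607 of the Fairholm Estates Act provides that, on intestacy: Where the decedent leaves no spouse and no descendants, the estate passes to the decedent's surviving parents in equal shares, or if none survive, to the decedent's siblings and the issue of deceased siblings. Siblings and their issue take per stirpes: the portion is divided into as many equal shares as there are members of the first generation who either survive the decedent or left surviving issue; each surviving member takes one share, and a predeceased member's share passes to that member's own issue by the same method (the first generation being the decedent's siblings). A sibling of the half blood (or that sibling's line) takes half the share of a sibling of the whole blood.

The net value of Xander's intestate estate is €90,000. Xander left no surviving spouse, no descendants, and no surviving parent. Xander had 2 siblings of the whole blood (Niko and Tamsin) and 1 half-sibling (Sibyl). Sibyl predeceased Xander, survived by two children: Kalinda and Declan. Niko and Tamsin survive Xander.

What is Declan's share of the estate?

The entire €90,000 passes to the siblings and their issue.
Counting each half-blood sibling's line as half a unit, there are 5/2 units in €90,000, so one unit is €36,000. Whole-blood lines (Niko and Tamsin) take €36,000 each; half-blood lines (Sibyl) take €18,000 each.
Sibyl's share (€18,000) is divided into 2 shares of €9,000: Kalinda and Declan each take €9,000.

Declan receives €9,000.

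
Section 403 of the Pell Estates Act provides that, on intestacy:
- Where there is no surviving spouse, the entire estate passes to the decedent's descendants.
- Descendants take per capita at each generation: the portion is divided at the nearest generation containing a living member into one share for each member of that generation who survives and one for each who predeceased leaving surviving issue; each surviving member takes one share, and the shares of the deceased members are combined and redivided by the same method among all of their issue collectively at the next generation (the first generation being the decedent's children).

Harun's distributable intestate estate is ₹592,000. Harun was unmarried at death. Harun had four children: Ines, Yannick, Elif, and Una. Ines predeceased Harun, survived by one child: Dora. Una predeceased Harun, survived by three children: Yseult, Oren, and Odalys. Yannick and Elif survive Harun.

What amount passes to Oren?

Oren receives ₹74,000.

The entire ₹592,000 passes to the descendants.
That amount (₹592,000) is divided at the children's generation into 4 shares of ₹148,000. Yannick and Elif each take ₹148,000. The 2 shares of the deceased (Ines and Una) are combined into a pool of ₹296,000.
That pool (₹296,000) is divided at the grandchildren's generation equally among Dora, Yseult, Oren, and Odalys: ₹74,000 each.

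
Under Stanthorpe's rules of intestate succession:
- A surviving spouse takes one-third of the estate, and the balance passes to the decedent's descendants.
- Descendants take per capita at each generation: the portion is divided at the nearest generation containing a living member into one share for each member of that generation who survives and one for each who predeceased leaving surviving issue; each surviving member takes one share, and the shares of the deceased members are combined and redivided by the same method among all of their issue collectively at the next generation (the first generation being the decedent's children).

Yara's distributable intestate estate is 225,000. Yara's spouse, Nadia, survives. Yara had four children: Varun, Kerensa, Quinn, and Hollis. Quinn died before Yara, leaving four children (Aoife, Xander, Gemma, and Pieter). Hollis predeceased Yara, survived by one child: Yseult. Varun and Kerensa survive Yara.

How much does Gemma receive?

Nadia takes one-third of 225,000 = 75,000. The remaining 150,000 passes to the descendants.
The descendants' portion (150,000) is divided at the children's generation into 4 shares of 37,500. Varun and Kerensa each take 37,500. The 2 shares of the deceased (Quinn and Hollis) are combined into a pool of 75,000.
That pool (75,000) is divided at the grandchildren's generation equally among Aoife, Xander, Gemma, Pieter, and Yseult: 15,000 each.

Gemma receives 15,000.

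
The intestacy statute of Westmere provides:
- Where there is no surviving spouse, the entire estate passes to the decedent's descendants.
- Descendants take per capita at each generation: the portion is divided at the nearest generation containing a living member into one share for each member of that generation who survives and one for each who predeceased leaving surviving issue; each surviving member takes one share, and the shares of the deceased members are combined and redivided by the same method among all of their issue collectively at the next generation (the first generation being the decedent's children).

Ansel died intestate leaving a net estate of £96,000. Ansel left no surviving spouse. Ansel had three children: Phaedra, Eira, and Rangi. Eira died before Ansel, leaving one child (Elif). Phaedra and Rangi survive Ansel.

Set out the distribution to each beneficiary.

Phaedra: £32,000; Elif: £32,000; Rangi: £32,000

The entire £96,000 passes to the descendants.
That amount (£96,000) is divided at the children's generation into 3 shares of £32,000. Phaedra and Rangi each take £32,000. The remaining share for the deceased Eira (£32,000) is carried to the next generation.
That pool (£32,000) passes entirely to Elif, the sole taker at the grandchildren's generation.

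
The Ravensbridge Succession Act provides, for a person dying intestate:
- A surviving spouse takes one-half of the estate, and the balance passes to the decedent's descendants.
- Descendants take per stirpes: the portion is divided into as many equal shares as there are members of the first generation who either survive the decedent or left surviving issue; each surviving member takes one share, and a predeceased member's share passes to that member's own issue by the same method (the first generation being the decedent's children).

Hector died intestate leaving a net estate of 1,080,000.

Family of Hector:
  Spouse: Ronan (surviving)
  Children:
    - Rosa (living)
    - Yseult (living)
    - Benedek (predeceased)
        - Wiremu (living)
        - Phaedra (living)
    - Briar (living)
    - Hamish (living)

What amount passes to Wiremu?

Ronan takes one-half of 1,080,000 = 540,000. The remaining 540,000 passes to the descendants.
The descendants' portion (540,000) is divided into 5 shares of 108,000: Rosa, Yseult, Briar, and Hamish each take 108,000; Benedek's 108,000 share passes to Benedek's issue.
Benedek's share (108,000) is divided into 2 shares of 54,000: Wiremu and Phaedra each take 54,000.

Wiremu receives 54,000.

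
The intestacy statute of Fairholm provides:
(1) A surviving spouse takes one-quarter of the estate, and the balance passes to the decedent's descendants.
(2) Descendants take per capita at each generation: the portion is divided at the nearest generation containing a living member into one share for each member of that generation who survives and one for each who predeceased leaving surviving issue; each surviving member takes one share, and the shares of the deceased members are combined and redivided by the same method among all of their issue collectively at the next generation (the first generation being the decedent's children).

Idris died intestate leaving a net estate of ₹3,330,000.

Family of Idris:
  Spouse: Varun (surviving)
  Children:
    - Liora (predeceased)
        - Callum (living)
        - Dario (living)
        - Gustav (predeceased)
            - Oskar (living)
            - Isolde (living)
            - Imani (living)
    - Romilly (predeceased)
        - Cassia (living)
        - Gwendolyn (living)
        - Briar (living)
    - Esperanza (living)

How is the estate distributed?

Varun takes one-quarter of ₹3,330,000 = ₹832,500. The remaining ₹2,497,500 passes to the descendants.
The descendants' portion (₹2,497,500) is divided at the children's generation into 3 shares of ₹832,500. Esperanza takes ₹832,500. The 2 shares of the deceased (Liora and Romilly) are combined into a pool of ₹1,665,000.
That pool (₹1,665,000) is divided at the grandchildren's generation into 6 shares of ₹277,500. Callum, Dario, Cassia, Gwendolyn, and Briar each take ₹277,500. The remaining share for the deceased Gustav (₹277,500) is carried to the next generation.
That pool (₹277,500) is divided at the great-grandchildren's generation equally among Oskar, Isolde, and Imani: ₹92,500 each.

Varun: ₹832,500; Callum: ₹277,500; Dario: ₹277,500; Oskar: ₹92,500; Isolde: ₹92,500; Imani: ₹92,500; Cassia: ₹277,500; Gwendolyn: ₹277,500; Briar: ₹277,500; Esperanza: ₹832,500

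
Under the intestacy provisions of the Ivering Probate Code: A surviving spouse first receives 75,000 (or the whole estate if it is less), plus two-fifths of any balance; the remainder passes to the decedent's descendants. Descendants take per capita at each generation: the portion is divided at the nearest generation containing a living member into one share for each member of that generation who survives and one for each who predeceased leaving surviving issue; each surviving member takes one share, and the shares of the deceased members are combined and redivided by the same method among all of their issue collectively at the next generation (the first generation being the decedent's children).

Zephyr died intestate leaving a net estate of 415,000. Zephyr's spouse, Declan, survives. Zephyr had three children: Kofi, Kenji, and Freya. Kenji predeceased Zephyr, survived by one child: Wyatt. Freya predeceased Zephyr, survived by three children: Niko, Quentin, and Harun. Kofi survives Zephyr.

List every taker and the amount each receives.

Declan: 211,000; Kofi: 68,000; Wyatt: 34,000; Niko: 34,000; Quentin: 34,000; Harun: 34,000

Declan first takes 75,000, leaving a balance of 340,000. Declan then takes two-fifths of the balance (136,000), for a total of 211,000. The remaining 204,000 passes to the descendants.
The descendants' portion (204,000) is divided at the children's generation into 3 shares of 68,000. Kofi takes 68,000. The 2 shares of the deceased (Kenji and Freya) are combined into a pool of 136,000.
That pool (136,000) is divided at the grandchildren's generation equally among Wyatt, Niko, Quentin, and Harun: 34,000 each.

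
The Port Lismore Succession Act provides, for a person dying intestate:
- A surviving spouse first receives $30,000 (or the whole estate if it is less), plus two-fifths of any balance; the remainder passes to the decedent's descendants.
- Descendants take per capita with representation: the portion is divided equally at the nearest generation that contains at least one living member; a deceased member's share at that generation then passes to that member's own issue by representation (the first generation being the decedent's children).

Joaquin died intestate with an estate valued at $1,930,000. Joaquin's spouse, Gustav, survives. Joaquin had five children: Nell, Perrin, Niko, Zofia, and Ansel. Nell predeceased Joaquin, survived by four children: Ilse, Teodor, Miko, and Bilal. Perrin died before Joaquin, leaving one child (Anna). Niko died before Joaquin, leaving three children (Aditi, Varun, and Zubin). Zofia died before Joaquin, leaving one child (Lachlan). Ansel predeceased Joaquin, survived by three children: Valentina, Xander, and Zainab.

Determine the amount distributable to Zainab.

Gustav first takes $30,000, leaving a balance of $1,900,000. Gustav then takes two-fifths of the balance ($760,000), for a total of $790,000. The remaining $1,140,000 passes to the descendants.
No child survives, so the initial division is made at the grandchildren's generation.
The descendants' portion ($1,140,000) is divided into 12 shares of $95,000: Ilse, Teodor, Miko, Bilal, Anna, Aditi, Varun, Zubin, Lachlan, Valentina, Xander, and Zainab each take $95,000.

Zainab receives $95,000.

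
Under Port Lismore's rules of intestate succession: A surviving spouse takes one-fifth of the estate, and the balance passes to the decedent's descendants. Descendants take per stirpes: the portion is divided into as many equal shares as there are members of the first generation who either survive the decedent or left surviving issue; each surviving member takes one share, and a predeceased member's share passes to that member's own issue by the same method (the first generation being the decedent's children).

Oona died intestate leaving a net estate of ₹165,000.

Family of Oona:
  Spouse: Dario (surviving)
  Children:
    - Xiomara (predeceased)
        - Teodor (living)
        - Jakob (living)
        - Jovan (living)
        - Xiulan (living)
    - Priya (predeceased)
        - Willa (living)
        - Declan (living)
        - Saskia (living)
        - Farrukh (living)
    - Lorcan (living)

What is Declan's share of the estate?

Declan receives ₹11,000.

Dario takes one-fifth of ₹165,000 = ₹33,000. The remaining ₹132,000 passes to the descendants.
The descendants' portion (₹132,000) is divided into 3 shares of ₹44,000: Lorcan takes ₹44,000; Xiomara's ₹44,000 share passes to Xiomara's issue; Priya's ₹44,000 share passes to Priya's issue.
Xiomara's share (₹44,000) is divided into 4 shares of ₹11,000: Teodor, Jakob, Jovan, and Xiulan each take ₹11,000.
Priya's share (₹44,000) is divided into 4 shares of ₹11,000: Willa, Declan, Saskia, and Farrukh each take ₹11,000.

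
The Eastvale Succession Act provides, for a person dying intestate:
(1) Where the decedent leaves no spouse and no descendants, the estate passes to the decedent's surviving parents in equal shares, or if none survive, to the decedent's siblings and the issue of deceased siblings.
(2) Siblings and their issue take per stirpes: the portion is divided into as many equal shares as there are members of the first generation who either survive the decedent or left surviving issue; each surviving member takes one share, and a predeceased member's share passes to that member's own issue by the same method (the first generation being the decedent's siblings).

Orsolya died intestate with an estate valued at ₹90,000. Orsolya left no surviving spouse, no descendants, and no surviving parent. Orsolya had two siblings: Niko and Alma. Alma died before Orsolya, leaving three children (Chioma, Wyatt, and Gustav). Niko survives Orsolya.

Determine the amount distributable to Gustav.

Gustav receives ₹15,000.

The entire ₹90,000 passes to the siblings and their issue.
That amount (₹90,000) is divided into 2 shares of ₹45,000: Niko takes ₹45,000; Alma's ₹45,000 share passes to Alma's issue.
Alma's share (₹45,000) is divided into 3 shares of ₹15,000: Chioma, Wyatt, and Gustav each take ₹15,000.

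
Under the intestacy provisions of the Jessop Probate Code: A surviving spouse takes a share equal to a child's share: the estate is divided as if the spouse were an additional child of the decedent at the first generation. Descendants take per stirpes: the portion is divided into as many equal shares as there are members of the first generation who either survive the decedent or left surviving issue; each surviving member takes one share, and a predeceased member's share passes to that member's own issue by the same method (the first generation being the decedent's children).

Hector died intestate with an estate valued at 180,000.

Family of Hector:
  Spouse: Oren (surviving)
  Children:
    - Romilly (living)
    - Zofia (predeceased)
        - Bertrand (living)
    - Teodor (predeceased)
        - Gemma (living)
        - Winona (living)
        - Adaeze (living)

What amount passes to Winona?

The spouse counts as an additional share at the children's level, so there are 4 primary shares of 45,000. Oren takes one such share (45,000).
The children's combined portion (135,000) is divided into 3 shares of 45,000: Romilly takes 45,000; Zofia's 45,000 share passes to Zofia's issue; Teodor's 45,000 share passes to Teodor's issue.
Zofia's share (45,000) passes entirely to Bertrand.
Teodor's share (45,000) is divided into 3 shares of 15,000: Gemma, Winona, and Adaeze each take 15,000.

Winona receives 15,000.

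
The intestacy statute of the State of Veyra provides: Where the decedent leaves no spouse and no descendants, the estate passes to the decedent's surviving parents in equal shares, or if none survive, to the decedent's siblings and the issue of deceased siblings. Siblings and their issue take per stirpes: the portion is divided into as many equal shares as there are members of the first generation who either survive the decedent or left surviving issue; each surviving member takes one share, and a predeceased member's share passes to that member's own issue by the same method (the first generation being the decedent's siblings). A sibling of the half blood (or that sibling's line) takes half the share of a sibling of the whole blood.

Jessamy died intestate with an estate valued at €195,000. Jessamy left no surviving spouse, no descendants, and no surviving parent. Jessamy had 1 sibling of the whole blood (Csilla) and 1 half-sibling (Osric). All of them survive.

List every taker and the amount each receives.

Osric: €65,000; Csilla: €130,000

The entire €195,000 passes to the siblings and their issue.
Counting each half-blood sibling's line as half a unit, there are 3/2 units in €195,000, so one unit is €130,000. Whole-blood lines (Csilla) take €130,000 each; half-blood lines (Osric) take €65,000 each.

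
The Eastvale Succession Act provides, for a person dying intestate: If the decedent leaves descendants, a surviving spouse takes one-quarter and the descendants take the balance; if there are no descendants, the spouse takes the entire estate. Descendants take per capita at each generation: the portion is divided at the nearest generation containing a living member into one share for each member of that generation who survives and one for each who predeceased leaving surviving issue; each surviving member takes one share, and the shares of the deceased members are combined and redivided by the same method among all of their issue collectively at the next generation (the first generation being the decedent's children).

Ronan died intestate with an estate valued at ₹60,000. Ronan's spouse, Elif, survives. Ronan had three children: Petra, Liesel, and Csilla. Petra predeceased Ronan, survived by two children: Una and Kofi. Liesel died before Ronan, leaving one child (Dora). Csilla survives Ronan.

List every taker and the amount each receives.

Elif: ₹15,000; Una: ₹10,000; Kofi: ₹10,000; Dora: ₹10,000; Csilla: ₹15,000

Elif takes one-quarter of ₹60,000 = ₹15,000. The remaining ₹45,000 passes to the descendants.
The descendants' portion (₹45,000) is divided at the children's generation into 3 shares of ₹15,000. Csilla takes ₹15,000. The 2 shares of the deceased (Petra and Liesel) are combined into a pool of ₹30,000.
That pool (₹30,000) is divided at the grandchildren's generation equally among Una, Kofi, and Dora: ₹10,000 each.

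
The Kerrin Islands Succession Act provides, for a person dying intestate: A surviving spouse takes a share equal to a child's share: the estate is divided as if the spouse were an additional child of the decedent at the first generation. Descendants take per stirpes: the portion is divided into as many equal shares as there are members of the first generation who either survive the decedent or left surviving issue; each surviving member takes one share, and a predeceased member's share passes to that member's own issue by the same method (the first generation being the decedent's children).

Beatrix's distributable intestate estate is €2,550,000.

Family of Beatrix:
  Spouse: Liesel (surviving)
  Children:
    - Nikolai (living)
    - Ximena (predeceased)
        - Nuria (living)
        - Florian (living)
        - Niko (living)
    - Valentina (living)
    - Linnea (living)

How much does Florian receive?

The spouse counts as an additional share at the children's level, so there are 5 primary shares of €510,000. Liesel takes one such share (€510,000).
The children's combined portion (€2,040,000) is divided into 4 shares of €510,000: Nikolai, Valentina, and Linnea each take €510,000; Ximena's €510,000 share passes to Ximena's issue.
Ximena's share (€510,000) is divided into 3 shares of €170,000: Nuria, Florian, and Niko each take €170,000.

Florian receives €170,000.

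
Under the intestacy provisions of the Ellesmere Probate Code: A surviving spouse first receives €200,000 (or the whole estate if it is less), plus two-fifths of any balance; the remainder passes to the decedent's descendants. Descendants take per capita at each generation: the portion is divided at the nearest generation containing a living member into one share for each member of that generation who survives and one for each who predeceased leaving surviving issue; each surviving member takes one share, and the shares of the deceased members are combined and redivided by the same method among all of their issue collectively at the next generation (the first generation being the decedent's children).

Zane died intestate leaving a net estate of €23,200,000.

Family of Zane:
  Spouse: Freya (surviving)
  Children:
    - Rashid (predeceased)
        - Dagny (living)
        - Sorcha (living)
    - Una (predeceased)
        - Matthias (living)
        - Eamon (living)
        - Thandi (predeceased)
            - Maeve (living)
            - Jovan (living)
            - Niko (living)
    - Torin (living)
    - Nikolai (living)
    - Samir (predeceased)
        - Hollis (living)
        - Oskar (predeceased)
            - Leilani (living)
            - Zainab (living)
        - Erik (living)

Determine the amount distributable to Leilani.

Freya first takes €200,000, leaving a balance of €23,000,000. Freya then takes two-fifths of the balance (€9,200,000), for a total of €9,400,000. The remaining €13,800,000 passes to the descendants.
The descendants' portion (€13,800,000) is divided at the children's generation into 5 shares of €2,760,000. Torin and Nikolai each take €2,760,000. The 3 shares of the deceased (Rashid, Una, and Samir) are combined into a pool of €8,280,000.
That pool (€8,280,000) is divided at the grandchildren's generation into 8 shares of €1,035,000. Dagny, Sorcha, Matthias, Eamon, Hollis, and Erik each take €1,035,000. The 2 shares of the deceased (Thandi and Oskar) are combined into a pool of €2,070,000.
That pool (€2,070,000) is divided at the great-grandchildren's generation equally among Maeve, Jovan, Niko, Leilani, and Zainab: €414,000 each.

Leilani receives €414,000.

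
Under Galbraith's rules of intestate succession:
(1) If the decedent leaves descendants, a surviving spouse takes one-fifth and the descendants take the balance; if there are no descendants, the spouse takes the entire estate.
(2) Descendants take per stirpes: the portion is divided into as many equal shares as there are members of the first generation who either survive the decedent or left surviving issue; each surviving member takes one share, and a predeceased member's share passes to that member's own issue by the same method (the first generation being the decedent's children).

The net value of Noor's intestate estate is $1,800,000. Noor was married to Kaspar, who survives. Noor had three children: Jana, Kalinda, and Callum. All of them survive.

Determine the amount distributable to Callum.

Callum receives $480,000.

Kaspar takes one-fifth of $1,800,000 = $360,000. The remaining $1,440,000 passes to the descendants.
The descendants' portion ($1,440,000) is divided into 3 shares of $480,000: Jana, Kalinda, and Callum each take $480,000.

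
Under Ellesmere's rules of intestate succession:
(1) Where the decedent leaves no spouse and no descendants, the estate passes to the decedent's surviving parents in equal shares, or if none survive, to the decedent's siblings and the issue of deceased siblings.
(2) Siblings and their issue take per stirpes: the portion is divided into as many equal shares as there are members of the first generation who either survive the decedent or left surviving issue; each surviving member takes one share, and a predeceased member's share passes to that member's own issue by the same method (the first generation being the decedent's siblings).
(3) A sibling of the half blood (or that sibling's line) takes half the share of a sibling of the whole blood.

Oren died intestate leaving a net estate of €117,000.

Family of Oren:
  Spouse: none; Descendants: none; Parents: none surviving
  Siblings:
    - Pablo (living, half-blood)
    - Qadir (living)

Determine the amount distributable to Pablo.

Pablo receives €39,000.

The entire €117,000 passes to the siblings and their issue.
Counting each half-blood sibling's line as half a unit, there are 3/2 units in €117,000, so one unit is €78,000. Whole-blood lines (Qadir) take €78,000 each; half-blood lines (Pablo) take €39,000 each.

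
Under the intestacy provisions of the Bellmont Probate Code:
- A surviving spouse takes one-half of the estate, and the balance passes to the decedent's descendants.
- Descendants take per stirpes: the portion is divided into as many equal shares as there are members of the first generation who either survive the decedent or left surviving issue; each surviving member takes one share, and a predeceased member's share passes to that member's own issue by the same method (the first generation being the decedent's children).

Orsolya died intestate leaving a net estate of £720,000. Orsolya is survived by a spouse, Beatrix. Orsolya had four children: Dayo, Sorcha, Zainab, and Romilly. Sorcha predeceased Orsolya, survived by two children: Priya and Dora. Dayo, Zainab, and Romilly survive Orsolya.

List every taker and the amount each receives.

Beatrix takes one-half of £720,000 = £360,000. The remaining £360,000 passes to the descendants.
The descendants' portion (£360,000) is divided into 4 shares of £90,000: Dayo, Zainab, and Romilly each take £90,000; Sorcha's £90,000 share passes to Sorcha's issue.
Sorcha's share (£90,000) is divided into 2 shares of £45,000: Priya and Dora each take £45,000.

Beatrix: £360,000; Dayo: £90,000; Priya: £45,000; Dora: £45,000; Zainab: £90,000; Romilly: £90,000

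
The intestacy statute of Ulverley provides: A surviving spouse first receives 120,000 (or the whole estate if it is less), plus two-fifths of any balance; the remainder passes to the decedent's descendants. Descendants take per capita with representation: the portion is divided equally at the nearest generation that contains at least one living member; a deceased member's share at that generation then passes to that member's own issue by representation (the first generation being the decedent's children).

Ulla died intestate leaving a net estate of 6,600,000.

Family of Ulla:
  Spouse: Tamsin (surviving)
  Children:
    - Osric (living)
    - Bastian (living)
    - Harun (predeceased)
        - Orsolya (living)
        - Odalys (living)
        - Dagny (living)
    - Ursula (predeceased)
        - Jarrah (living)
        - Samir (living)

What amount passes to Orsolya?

Orsolya receives 324,000.

Tamsin first takes 120,000, leaving a balance of 6,480,000. Tamsin then takes two-fifths of the balance (2,592,000), for a total of 2,712,000. The remaining 3,888,000 passes to the descendants.
The descendants' portion (3,888,000) is divided into 4 shares of 972,000: Osric and Bastian each take 972,000; Harun's 972,000 share passes to Harun's issue; Ursula's 972,000 share passes to Ursula's issue.
Harun's share (972,000) is divided into 3 shares of 324,000: Orsolya, Odalys, and Dagny each take 324,000.
Ursula's share (972,000) is divided into 2 shares of 486,000: Jarrah and Samir each take 486,000.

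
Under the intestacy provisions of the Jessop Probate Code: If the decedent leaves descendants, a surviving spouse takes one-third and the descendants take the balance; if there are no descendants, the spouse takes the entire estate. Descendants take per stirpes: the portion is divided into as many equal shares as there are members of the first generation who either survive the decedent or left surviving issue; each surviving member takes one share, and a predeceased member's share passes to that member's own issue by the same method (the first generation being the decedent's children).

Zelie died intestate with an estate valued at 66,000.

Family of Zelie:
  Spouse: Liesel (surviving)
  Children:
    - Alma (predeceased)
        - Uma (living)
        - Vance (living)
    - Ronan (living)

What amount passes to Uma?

Liesel takes one-third of 66,000 = 22,000. The remaining 44,000 passes to the descendants.
The descendants' portion (44,000) is divided into 2 shares of 22,000: Ronan takes 22,000; Alma's 22,000 share passes to Alma's issue.
Alma's share (22,000) is divided into 2 shares of 11,000: Uma and Vance each take 11,000.

Uma receives 11,000.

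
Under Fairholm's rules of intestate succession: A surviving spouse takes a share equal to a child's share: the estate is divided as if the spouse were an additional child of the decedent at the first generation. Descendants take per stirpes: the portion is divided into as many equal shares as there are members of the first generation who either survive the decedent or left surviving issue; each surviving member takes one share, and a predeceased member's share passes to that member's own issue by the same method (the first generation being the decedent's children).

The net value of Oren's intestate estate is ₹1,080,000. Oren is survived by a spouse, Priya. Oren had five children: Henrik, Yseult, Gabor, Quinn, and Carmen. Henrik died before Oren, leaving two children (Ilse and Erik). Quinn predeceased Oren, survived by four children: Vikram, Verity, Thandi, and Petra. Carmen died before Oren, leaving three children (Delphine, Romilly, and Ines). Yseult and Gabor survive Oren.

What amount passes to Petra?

The spouse counts as an additional share at the children's level, so there are 6 primary shares of ₹180,000. Priya takes one such share (₹180,000).
The children's combined portion (₹900,000) is divided into 5 shares of ₹180,000: Yseult and Gabor each take ₹180,000; Henrik's ₹180,000 share passes to Henrik's issue; Quinn's ₹180,000 share passes to Quinn's issue; Carmen's ₹180,000 share passes to Carmen's issue.
Henrik's share (₹180,000) is divided into 2 shares of ₹90,000: Ilse and Erik each take ₹90,000.
Quinn's share (₹180,000) is divided into 4 shares of ₹45,000: Vikram, Verity, Thandi, and Petra each take ₹45,000.
Carmen's share (₹180,000) is divided into 3 shares of ₹60,000: Delphine, Romilly, and Ines each take ₹60,000.

Petra receives ₹45,000.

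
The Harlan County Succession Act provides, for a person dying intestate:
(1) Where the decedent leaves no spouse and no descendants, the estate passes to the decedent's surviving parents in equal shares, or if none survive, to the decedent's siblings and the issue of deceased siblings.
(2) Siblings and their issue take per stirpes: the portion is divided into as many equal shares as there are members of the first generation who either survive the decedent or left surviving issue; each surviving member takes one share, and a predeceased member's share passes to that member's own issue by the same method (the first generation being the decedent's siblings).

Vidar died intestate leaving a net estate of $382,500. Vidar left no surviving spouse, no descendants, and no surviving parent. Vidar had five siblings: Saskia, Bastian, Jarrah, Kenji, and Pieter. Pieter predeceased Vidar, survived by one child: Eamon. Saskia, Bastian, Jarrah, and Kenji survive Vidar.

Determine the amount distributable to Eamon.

The entire $382,500 passes to the siblings and their issue.
That amount ($382,500) is divided into 5 shares of $76,500: Saskia, Bastian, Jarrah, and Kenji each take $76,500; Pieter's $76,500 share passes to Pieter's issue.
Pieter's share ($76,500) passes entirely to Eamon.

Eamon receives $76,500.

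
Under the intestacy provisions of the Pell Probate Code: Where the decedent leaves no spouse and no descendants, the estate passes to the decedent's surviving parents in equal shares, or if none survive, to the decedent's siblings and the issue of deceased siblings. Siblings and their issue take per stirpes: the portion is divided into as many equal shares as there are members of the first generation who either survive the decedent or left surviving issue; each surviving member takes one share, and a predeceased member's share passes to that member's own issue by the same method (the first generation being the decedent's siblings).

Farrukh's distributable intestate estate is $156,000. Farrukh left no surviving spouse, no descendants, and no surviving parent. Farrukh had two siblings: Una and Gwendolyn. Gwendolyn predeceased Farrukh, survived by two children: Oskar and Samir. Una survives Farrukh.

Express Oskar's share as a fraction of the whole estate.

The entire $156,000 passes to the siblings and their issue.
That amount ($156,000) is divided into 2 shares of $78,000: Una takes $78,000; Gwendolyn's $78,000 share passes to Gwendolyn's issue.
Gwendolyn's share ($78,000) is divided into 2 shares of $39,000: Oskar and Samir each take $39,000.

Oskar receives 1/4 of the estate.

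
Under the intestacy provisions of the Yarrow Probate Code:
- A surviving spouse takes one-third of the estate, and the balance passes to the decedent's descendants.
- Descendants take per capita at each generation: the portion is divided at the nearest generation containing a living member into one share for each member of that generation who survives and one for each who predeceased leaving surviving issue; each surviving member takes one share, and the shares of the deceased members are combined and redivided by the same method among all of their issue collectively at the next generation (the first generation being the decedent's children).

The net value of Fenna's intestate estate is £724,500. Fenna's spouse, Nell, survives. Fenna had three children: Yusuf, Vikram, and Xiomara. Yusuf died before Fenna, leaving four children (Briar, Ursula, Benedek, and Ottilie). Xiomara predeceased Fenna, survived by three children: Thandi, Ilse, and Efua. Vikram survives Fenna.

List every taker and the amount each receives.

Nell takes one-third of £724,500 = £241,500. The remaining £483,000 passes to the descendants.
The descendants' portion (£483,000) is divided at the children's generation into 3 shares of £161,000. Vikram takes £161,000. The 2 shares of the deceased (Yusuf and Xiomara) are combined into a pool of £322,000.
That pool (£322,000) is divided at the grandchildren's generation equally among Briar, Ursula, Benedek, Ottilie, Thandi, Ilse, and Efua: £46,000 each.

Nell: £241,500; Briar: £46,000; Ursula: £46,000; Benedek: £46,000; Ottilie: £46,000; Vikram: £161,000; Thandi: £46,000; Ilse: £46,000; Efua: £46,000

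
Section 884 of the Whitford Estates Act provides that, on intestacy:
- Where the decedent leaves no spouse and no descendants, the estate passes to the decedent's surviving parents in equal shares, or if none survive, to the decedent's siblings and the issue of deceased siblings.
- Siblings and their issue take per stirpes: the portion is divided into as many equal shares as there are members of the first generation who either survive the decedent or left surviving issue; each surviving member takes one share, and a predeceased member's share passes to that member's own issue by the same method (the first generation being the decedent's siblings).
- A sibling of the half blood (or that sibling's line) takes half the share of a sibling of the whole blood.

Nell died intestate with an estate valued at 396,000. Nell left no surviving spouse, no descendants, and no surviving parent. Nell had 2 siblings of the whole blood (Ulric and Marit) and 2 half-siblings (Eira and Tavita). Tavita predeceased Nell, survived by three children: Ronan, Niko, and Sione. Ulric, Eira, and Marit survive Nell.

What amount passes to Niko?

The entire 396,000 passes to the siblings and their issue.
Counting each half-blood sibling's line as half a unit, there are 3 units in 396,000, so one unit is 132,000. Whole-blood lines (Ulric and Marit) take 132,000 each; half-blood lines (Eira and Tavita) take 66,000 each.
Tavita's share (66,000) is divided into 3 shares of 22,000: Ronan, Niko, and Sione each take 22,000.

Niko receives 22,000.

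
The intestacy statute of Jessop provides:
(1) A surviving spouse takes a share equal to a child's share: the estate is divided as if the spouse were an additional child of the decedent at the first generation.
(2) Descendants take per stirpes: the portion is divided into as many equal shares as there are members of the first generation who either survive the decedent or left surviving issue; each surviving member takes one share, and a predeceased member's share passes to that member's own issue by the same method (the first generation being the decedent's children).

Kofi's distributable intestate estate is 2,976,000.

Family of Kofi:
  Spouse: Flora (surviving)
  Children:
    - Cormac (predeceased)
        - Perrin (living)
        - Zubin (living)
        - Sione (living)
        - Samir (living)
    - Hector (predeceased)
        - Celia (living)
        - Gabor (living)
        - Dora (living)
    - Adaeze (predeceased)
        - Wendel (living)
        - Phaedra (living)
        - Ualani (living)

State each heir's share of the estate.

The spouse counts as an additional share at the children's level, so there are 4 primary shares of 744,000. Flora takes one such share (744,000).
The children's combined portion (2,232,000) is divided into 3 shares of 744,000: Cormac's 744,000 share passes to Cormac's issue; Hector's 744,000 share passes to Hector's issue; Adaeze's 744,000 share passes to Adaeze's issue.
Cormac's share (744,000) is divided into 4 shares of 186,000: Perrin, Zubin, Sione, and Samir each take 186,000.
Hector's share (744,000) is divided into 3 shares of 248,000: Celia, Gabor, and Dora each take 248,000.
Adaeze's share (744,000) is divided into 3 shares of 248,000: Wendel, Phaedra, and Ualani each take 248,000.

Flora: 744,000; Perrin: 186,000; Zubin: 186,000; Sione: 186,000; Samir: 186,000; Celia: 248,000; Gabor: 248,000; Dora: 248,000; Wendel: 248,000; Phaedra: 248,000; Ualani: 248,000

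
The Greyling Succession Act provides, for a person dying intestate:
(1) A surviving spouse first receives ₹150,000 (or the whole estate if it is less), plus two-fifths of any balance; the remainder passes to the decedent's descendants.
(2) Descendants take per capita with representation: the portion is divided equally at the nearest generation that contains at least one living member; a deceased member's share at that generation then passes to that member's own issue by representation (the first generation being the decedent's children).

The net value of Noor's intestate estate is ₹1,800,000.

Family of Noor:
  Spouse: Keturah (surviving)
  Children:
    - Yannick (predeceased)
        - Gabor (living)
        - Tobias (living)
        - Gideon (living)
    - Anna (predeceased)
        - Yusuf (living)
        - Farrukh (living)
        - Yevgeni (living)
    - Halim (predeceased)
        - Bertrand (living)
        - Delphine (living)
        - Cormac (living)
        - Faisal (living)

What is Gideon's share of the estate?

Keturah first takes ₹150,000, leaving a balance of ₹1,650,000. Keturah then takes two-fifths of the balance (₹660,000), for a total of ₹810,000. The remaining ₹990,000 passes to the descendants.
No child survives, so the initial division is made at the grandchildren's generation.
The descendants' portion (₹990,000) is divided into 10 shares of ₹99,000: Gabor, Tobias, Gideon, Yusuf, Farrukh, Yevgeni, Bertrand, Delphine, Cormac, and Faisal each take ₹99,000.

Gideon receives ₹99,000.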